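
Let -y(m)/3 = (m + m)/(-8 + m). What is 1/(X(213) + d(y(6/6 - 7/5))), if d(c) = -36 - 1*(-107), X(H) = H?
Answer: 1/284 ≈ 0.0035211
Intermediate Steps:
y(m) = -6*m/(-8 + m) (y(m) = -3*(m + m)/(-8 + m) = -3*2*m/(-8 + m) = -6*m/(-8 + m))
d(c) = 71 (d(c) = -36 + 107 = 71)
1/(X(213) + d(y(6/6 - 7/5))) = 1/(213 + 71) = 1/284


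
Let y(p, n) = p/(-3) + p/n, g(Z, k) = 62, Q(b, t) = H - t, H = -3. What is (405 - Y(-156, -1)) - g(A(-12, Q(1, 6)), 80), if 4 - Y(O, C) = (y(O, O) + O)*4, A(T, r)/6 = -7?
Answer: -73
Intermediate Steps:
Q(b, t) = -3 - t
A(T, r) = -42 (A(T, r) = 6*(-7) = -42)
y(p, n) = -p/3 + p/n (y(p, n) = p*(-1/3) + p/n = -p/3 + p/n)
Y(O, C) = -8*O/3 (Y(O, C) = 4 - ((-O/3 + O/O) + O)*4 = 4 - ((-O/3 + 1) + O)*4 = 4 - ((1 - O/3) + O)*4 = 4 - (1 + 2*O/3)*4 = 4 - (4 + 8*O/3) = 4 + (-4 - 8*O/3) = -8*O/3)
(405 - Y(-156, -1)) - g(A(-12, Q(1, 6)), 80) = (405 - (-8)*(-156)/3) - 1*62 = (405 - 1*416) - 62 = (405 - 416) - 62 = -11 - 62 = -73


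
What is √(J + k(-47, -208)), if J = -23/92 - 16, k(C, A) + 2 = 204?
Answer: √743/2 ≈ 13.629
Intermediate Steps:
k(C, A) = 202 (k(C, A) = -2 + 204 = 202)
J = -65/4 (J = (1/92)*(-23) - 16 = -¼ - 16 = -65/4 ≈ -16.250)
√(J + k(-47, -208)) = √(-65/4 + 202) = √(743/4) = √743/2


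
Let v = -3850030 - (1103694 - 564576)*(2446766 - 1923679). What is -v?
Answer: 282009467296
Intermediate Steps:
v = -282009467296 (v = -3850030 - 539118*523087 = -3850030 - 1*282005617266 = -3850030 - 282005617266 = -282009467296)
-v = -1*(-282009467296) = 282009467296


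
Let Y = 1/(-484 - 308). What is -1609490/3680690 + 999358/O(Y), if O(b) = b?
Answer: -291323498324933/368069 ≈ -7.9149e+8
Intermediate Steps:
Y = -1/792 (Y = 1/(-792) = -1/792 ≈ -0.0012626)
-1609490/3680690 + 999358/O(Y) = -1609490/3680690 + 999358/(-1/792) = -1609490*1/3680690 + 999358*(-792) = -160949/368069 - 791491536 = -291323498324933/368069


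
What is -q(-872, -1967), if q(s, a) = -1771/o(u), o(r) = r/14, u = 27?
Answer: 24794/27 ≈ 918.30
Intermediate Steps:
o(r) = r/14 (o(r) = r*(1/14) = r/14)
q(s, a) = -24794/27 (q(s, a) = -1771/((1/14)*27) = -1771/27/14 = -1771*14/27 = -24794/27)
-q(-872, -1967) = -1*(-24794/27) = 24794/27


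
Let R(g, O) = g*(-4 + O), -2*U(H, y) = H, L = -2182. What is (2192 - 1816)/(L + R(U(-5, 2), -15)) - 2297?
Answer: -10243075/4459 ≈ -2297.2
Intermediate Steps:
U(H, y) = -H/2
(2192 - 1816)/(L + R(U(-5, 2), -15)) - 2297 = (2192 - 1816)/(-2182 + (-1/2*(-5))*(-4 - 15)) - 2297 = 376/(-2182 + (5/2)*(-19)) - 2297 = 376/(-2182 - 95/2) - 2297 = 376/(-4459/2) - 2297 = 376*(-2/4459) - 2297 = -752/4459 - 2297 = -10243075/4459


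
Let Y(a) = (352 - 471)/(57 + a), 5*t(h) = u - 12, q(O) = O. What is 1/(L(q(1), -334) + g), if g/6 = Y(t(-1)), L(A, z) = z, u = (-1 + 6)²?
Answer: -149/51551 ≈ -0.0028903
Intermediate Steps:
u = 25 (u = 5² = 25)
t(h) = 13/5 (t(h) = (25 - 12)/5 = (⅕)*13 = 13/5)
Y(a) = -119/(57 + a)
g = -1785/149 (g = 6*(-119/(57 + 13/5)) = 6*(-119/298/5) = 6*(-119*5/298) = 6*(-595/298) = -1785/149 ≈ -11.980)
1/(L(q(1), -334) + g) = 1/(-334 - 1785/149) = 1/(-51551/149) = -149/51551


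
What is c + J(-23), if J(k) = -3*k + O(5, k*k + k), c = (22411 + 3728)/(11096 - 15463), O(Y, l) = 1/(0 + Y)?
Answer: 1380287/21835 ≈ 63.214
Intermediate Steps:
O(Y, l) = 1/Y
c = -26139/4367 (c = 26139/(-4367) = 26139*(-1/4367) = -26139/4367 ≈ -5.9856)
J(k) = ⅕ - 3*k (J(k) = -3*k + 1/5 = -3*k + ⅕ = ⅕ - 3*k)
c + J(-23) = -26139/4367 + (⅕ - 3*(-23)) = -26139/4367 + (⅕ + 69) = -26139/4367 + 346/5 = 1380287/21835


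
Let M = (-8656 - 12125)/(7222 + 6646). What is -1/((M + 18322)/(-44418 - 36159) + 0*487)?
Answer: 1117441836/254068715 ≈ 4.3982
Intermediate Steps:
M = -20781/13868 ≈ -1.4985
-1/((M + 18322)/(-44418 - 36159) + 0*487) = -1/((-20781/13868 + 18322)/(-44418 - 36159) + 0*487) = -1/((254068715/13868)/(-80577) + 0) = -1/((254068715/13868)*(-1/80577) + 0) = -1/(-254068715/1117441836 + 0) = -1/(-254068715/1117441836) = -1*(-1117441836/254068715) = 1117441836/254068715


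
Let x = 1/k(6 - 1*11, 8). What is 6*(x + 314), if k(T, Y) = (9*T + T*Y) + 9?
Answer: 71589/38 ≈ 1883.9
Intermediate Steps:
k(T, Y) = 9 + 9*T + T*Y
x = -1/76 (x = 1/(9 + 9*(6 - 1*11) + (6 - 1*11)*8) = 1/(9 + 9*(6 - 11) + (6 - 11)*8) = 1/(9 + 9*(-5) - 5*8) = 1/(9 - 45 - 40) = 1/(-76) = -1/76 ≈ -0.013158)
6*(x + 314) = 6*(-1/76 + 314) = 6*(23863/76) = 71589/38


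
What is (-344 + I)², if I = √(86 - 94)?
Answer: 118328 - 1376*I*√2 ≈ 1.1833e+5 - 1946.0*I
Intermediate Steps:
I = 2*I*√2 (I = √(-8) = 2*I*√2 ≈ 2.8284*I)
(-344 + I)² = (-344 + 2*I*√2)²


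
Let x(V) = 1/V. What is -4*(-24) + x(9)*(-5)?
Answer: 859/9 ≈ 95.444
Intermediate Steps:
-4*(-24) + x(9)*(-5) = -4*(-24) - 5/9 = 96 + (⅑)*(-5) = 96 - 5/9 = 859/9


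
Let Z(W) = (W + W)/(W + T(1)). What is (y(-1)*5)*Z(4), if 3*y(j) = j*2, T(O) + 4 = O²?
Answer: -80/3 ≈ -26.667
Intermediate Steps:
T(O) = -4 + O²
y(j) = 2*j/3 (y(j) = (j*2)/3 = (2*j)/3 = 2*j/3)
Z(W) = 2*W/(-3 + W) (Z(W) = (W + W)/(W + (-4 + 1²)) = (2*W)/(W + (-4 + 1)) = (2*W)/(W - 3) = (2*W)/(-3 + W) = 2*W/(-3 + W))
(y(-1)*5)*Z(4) = (((⅔)*(-1))*5)*(2*4/(-3 + 4)) = (-⅔*5)*(2*4/1) = -20*4/3 = -10/3*8 = -80/3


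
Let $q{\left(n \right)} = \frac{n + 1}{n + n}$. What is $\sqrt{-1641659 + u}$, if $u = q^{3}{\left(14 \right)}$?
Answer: $\frac{i \sqrt{252263864951}}{392} \approx 1281.3 i$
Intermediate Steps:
$q{\left(n \right)} = \frac{1 + n}{2 n}$
$u = \frac{3375}{21952}$ ($u = \left(\frac{1 + 14}{2 \cdot 14}\right)^{3} = \left(\frac{1}{2} \cdot \frac{1}{14} \cdot 15\right)^{3} = \left(\frac{15}{28}\right)^{3} = \frac{3375}{21952} \approx 0.15374$)
$\sqrt{-1641659 + u} = \sqrt{-1641659 + \frac{3375}{21952}} = \sqrt{- \frac{36037694993}{21952}} = \frac{i \sqrt{252263864951}}{392}$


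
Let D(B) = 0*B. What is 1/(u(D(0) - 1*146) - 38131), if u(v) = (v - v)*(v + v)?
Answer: -1/38131 ≈ -2.6225e-5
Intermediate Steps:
D(B) = 0
u(v) = 0 (u(v) = 0*(2*v) = 0)
1/(u(D(0) - 1*146) - 38131) = 1/(0 - 38131) = 1/(-38131) = -1/38131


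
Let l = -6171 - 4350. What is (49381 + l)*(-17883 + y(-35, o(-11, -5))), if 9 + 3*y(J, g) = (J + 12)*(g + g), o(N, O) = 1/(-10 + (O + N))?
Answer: -27106054660/39 ≈ -6.9503e+8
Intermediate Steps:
l = -10521
o(N, O) = 1/(-10 + N + O) (o(N, O) = 1/(-10 + (N + O)) = 1/(-10 + N + O))
y(J, g) = -3 + 2*g*(12 + J)/3 (y(J, g) = -3 + ((J + 12)*(g + g))/3 = -3 + ((12 + J)*(2*g))/3 = -3 + (2*g*(12 + J))/3 = -3 + 2*g*(12 + J)/3)
(49381 + l)*(-17883 + y(-35, o(-11, -5))) = (49381 - 10521)*(-17883 + (-3 + 8/(-10 - 11 - 5) + (2/3)*(-35)/(-10 - 11 - 5))) = 38860*(-17883 + (-3 + 8/(-26) + (2/3)*(-35)/(-26))) = 38860*(-17883 + (-3 + 8*(-1/26) + (2/3)*(-35)*(-1/26))) = 38860*(-17883 + (-3 - 4/13 + 35/39)) = 38860*(-17883 - 94/39) = 38860*(-697531/39) = -27106054660/39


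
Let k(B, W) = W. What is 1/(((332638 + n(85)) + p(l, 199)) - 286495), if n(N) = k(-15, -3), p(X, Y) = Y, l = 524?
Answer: 1/46339 ≈ 2.1580e-5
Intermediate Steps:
n(N) = -3
1/(((332638 + n(85)) + p(l, 199)) - 286495) = 1/(((332638 - 3) + 199) - 286495) = 1/((332635 + 199) - 286495) = 1/(332834 - 286495) = 1/46339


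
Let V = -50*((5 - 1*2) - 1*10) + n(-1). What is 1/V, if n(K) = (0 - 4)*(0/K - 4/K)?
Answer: 1/334 ≈ 0.0029940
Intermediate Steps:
n(K) = 16/K (n(K) = -4*(0 - 4/K) = -(-16)/K = 16/K)
V = 334 (V = -50*((5 - 1*2) - 1*10) + 16/(-1) = -50*((5 - 2) - 10) + 16*(-1) = -50*(3 - 10) - 16 = -50*(-7) - 16 = 350 - 16 = 334)
1/V = 1/334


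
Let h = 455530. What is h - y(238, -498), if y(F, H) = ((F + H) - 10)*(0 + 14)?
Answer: 459310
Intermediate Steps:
y(F, H) = -140 + 14*F + 14*H (y(F, H) = (-10 + F + H)*14 = -140 + 14*F + 14*H)
h - y(238, -498) = 455530 - (-140 + 14*238 + 14*(-498)) = 455530 - (-140 + 3332 - 6972) = 455530 - 1*(-3780) = 455530 + 3780 = 459310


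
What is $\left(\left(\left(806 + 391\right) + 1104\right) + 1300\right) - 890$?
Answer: $2711$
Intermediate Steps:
$\left(\left(\left(806 + 391\right) + 1104\right) + 1300\right) - 890 = \left(\left(1197 + 1104\right) + 1300\right) - 890 = \left(2301 + 1300\right) - 890 = 3601 - 890 = 2711$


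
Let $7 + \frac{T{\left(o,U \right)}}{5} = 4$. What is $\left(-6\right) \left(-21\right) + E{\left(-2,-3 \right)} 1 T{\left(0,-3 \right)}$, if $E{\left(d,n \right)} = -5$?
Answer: $201$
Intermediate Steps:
$T{\left(o,U \right)} = -15$ ($T{\left(o,U \right)} = -35 + 5 \cdot 4 = -35 + 20 = -15$)
$\left(-6\right) \left(-21\right) + E{\left(-2,-3 \right)} 1 T{\left(0,-3 \right)} = \left(-6\right) \left(-21\right) + \left(-5\right) 1 \left(-15\right) = 126 - -75 = 126 + 75 = 201$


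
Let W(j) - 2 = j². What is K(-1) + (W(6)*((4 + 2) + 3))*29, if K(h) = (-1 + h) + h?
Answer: 9915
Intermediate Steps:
W(j) = 2 + j²
K(h) = -1 + 2*h
K(-1) + (W(6)*((4 + 2) + 3))*29 = (-1 + 2*(-1)) + ((2 + 6²)*((4 + 2) + 3))*29 = (-1 - 2) + ((2 + 36)*(6 + 3))*29 = -3 + (38*9)*29 = -3 + 342*29 = -3 + 9918 = 9915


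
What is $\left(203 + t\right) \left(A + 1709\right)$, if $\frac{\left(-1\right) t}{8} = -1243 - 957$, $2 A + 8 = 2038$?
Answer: $48495372$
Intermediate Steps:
$A = 1015$ ($A = -4 + \frac{1}{2} \cdot 2038 = -4 + 1019 = 1015$)
$t = 17600$ ($t = - 8 \left(-1243 - 957\right) = \left(-8\right) \left(-2200\right) = 17600$)
$\left(203 + t\right) \left(A + 1709\right) = \left(203 + 17600\right) \left(1015 + 1709\right) = 17803 \cdot 2724 = 48495372$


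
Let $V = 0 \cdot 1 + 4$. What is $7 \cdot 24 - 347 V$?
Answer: $-1220$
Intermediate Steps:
$V = 4$ ($V = 0 + 4 = 4$)
$7 \cdot 24 - 347 V = 7 \cdot 24 - 1388 = 168 - 1388 = -1220$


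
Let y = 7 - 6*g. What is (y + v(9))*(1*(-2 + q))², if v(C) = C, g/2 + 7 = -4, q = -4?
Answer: 5328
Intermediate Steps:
g = -22 (g = -14 + 2*(-4) = -14 - 8 = -22)
y = 139 (y = 7 - 6*(-22) = 7 + 132 = 139)
(y + v(9))*(1*(-2 + q))² = (139 + 9)*(1*(-2 - 4))² = 148*(1*(-6))² = 148*(-6)² = 148*36 = 5328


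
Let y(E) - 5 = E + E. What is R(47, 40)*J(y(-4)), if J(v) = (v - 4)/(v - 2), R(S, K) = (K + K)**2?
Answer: 8960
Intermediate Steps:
R(S, K) = 4*K**2 (R(S, K) = (2*K)**2 = 4*K**2)
y(E) = 5 + 2*E (y(E) = 5 + (E + E) = 5 + 2*E)
J(v) = (-4 + v)/(-2 + v)
R(47, 40)*J(y(-4)) = (4*40**2)*((-4 + (5 + 2*(-4)))/(-2 + (5 + 2*(-4)))) = (4*1600)*((-4 + (5 - 8))/(-2 + (5 - 8))) = 6400*((-4 - 3)/(-2 - 3)) = 6400*(-7/(-5)) = 6400*(-1/5*(-7)) = 6400*(7/5) = 8960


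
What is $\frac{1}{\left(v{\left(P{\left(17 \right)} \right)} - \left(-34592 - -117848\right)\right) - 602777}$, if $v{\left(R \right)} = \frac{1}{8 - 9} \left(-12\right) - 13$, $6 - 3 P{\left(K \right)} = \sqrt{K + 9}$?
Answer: $- \frac{1}{686034} \approx -1.4577 \cdot 10^{-6}$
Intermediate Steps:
$P{\left(K \right)} = 2 - \frac{\sqrt{9 + K}}{3}$ ($P{\left(K \right)} = 2 - \frac{\sqrt{K + 9}}{3} = 2 - \frac{\sqrt{9 + K}}{3}$)
$v{\left(R \right)} = -1$ ($v{\left(R \right)} = \frac{1}{-1} \left(-12\right) - 13 = \left(-1\right) \left(-12\right) - 13 = 12 - 13 = -1$)
$\frac{1}{\left(v{\left(P{\left(17 \right)} \right)} - \left(-34592 - -117848\right)\right) - 602777} = \frac{1}{\left(-1 - \left(-34592 - -117848\right)\right) - 602777} = \frac{1}{\left(-1 - \left(-34592 + 117848\right)\right) - 602777} = \frac{1}{\left(-1 - 83256\right) - 602777} = \frac{1}{-83257 - 602777} = \frac{1}{-686034} = - \frac{1}{686034}$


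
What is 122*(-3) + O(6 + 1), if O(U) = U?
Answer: -359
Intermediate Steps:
122*(-3) + O(6 + 1) = 122*(-3) + (6 + 1) = -366 + 7 = -359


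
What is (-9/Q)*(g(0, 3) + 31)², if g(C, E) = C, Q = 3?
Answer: -2883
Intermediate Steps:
(-9/Q)*(g(0, 3) + 31)² = (-9/3)*(0 + 31)² = -9*⅓*31² = -3*961 = -2883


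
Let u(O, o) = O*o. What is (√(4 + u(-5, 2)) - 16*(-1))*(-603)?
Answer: -9648 - 603*I*√6 ≈ -9648.0 - 1477.0*I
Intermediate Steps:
(√(4 + u(-5, 2)) - 16*(-1))*(-603) = (√(4 - 5*2) - 16*(-1))*(-603) = (√(4 - 10) + 16)*(-603) = (√(-6) + 16)*(-603) = (I*√6 + 16)*(-603) = (16 + I*√6)*(-603) = -9648 - 603*I*√6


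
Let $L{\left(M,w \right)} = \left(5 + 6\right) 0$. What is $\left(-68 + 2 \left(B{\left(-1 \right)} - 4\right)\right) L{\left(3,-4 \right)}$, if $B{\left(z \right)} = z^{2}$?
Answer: $0$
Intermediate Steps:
$L{\left(M,w \right)} = 0$ ($L{\left(M,w \right)} = 11 \cdot 0 = 0$)
$\left(-68 + 2 \left(B{\left(-1 \right)} - 4\right)\right) L{\left(3,-4 \right)} = \left(-68 + 2 \left(\left(-1\right)^{2} - 4\right)\right) 0 = \left(-68 + 2 \left(1 - 4\right)\right) 0 = \left(-68 + 2 \left(-3\right)\right) 0 = \left(-68 - 6\right) 0 = \left(-74\right) 0 = 0$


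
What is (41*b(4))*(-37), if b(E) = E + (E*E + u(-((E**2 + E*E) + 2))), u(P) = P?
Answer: 21238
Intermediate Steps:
b(E) = -2 + E - E**2 (b(E) = E + (E*E - ((E**2 + E*E) + 2)) = E + (E**2 - ((E**2 + E**2) + 2)) = E + (E**2 - (2*E**2 + 2)) = E + (E**2 - (2 + 2*E**2)) = E + (E**2 + (-2 - 2*E**2)) = E + (-2 - E**2) = -2 + E - E**2)
(41*b(4))*(-37) = (41*(-2 + 4 - 1*4**2))*(-37) = (41*(-2 + 4 - 1*16))*(-37) = (41*(-2 + 4 - 16))*(-37) = (41*(-14))*(-37) = -574*(-37) = 21238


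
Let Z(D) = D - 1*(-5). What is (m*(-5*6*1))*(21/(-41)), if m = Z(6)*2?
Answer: 13860/41 ≈ 338.05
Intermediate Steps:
Z(D) = 5 + D (Z(D) = D + 5 = 5 + D)
m = 22 (m = (5 + 6)*2 = 11*2 = 22)
(m*(-5*6*1))*(21/(-41)) = (22*(-5*6*1))*(21/(-41)) = (22*(-30*1))*(21*(-1/41)) = (22*(-30))*(-21/41) = -660*(-21/41) = 13860/41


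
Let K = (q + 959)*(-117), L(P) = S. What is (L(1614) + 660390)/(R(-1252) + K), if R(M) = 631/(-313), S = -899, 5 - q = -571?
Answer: -206420683/56213866 ≈ -3.6721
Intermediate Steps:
q = 576 (q = 5 - 1*(-571) = 5 + 571 = 576)
R(M) = -631/313 (R(M) = 631*(-1/313) = -631/313)
L(P) = -899
K = -179595 (K = (576 + 959)*(-117) = 1535*(-117) = -179595)
(L(1614) + 660390)/(R(-1252) + K) = (-899 + 660390)/(-631/313 - 179595) = 659491/(-56213866/313) = 659491*(-313/56213866) = -206420683/56213866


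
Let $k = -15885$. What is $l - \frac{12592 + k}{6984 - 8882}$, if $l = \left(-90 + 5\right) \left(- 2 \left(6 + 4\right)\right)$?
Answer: $\frac{3223307}{1898} \approx 1698.3$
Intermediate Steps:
$l = 1700$ ($l = - 85 \left(\left(-2\right) 10\right) = \left(-85\right) \left(-20\right) = 1700$)
$l - \frac{12592 + k}{6984 - 8882} = 1700 - \frac{12592 - 15885}{6984 - 8882} = 1700 - - \frac{3293}{-1898} = 1700 - \left(-3293\right) \left(- \frac{1}{1898}\right) = 1700 - \frac{3293}{1898} = \frac{3223307}{1898}$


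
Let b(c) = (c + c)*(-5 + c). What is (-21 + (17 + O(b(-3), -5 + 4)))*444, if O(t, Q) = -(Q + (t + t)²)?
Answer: -4093236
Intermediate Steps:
b(c) = 2*c*(-5 + c) (b(c) = (2*c)*(-5 + c) = 2*c*(-5 + c))
O(t, Q) = -Q - 4*t² (O(t, Q) = -(Q + (2*t)²) = -(Q + 4*t²) = -Q - 4*t²)
(-21 + (17 + O(b(-3), -5 + 4)))*444 = (-21 + (17 + (-(-5 + 4) - 4*36*(-5 - 3)²)))*444 = (-21 + (17 + (-1*(-1) - 4*(2*(-3)*(-8))²)))*444 = (-21 + (17 + (1 - 4*48²)))*444 = (-21 + (17 + (1 - 4*2304)))*444 = (-21 + (17 + (1 - 9216)))*444 = (-21 + (17 - 9215))*444 = (-21 - 9198)*444 = -9219*444 = -4093236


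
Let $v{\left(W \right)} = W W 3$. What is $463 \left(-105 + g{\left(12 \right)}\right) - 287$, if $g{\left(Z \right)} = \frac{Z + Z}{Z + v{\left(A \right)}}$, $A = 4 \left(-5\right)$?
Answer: $- \frac{4938176}{101} \approx -48893.0$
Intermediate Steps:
$A = -20$
$v{\left(W \right)} = 3 W^{2}$ ($v{\left(W \right)} = W^{2} \cdot 3 = 3 W^{2}$)
$g{\left(Z \right)} = \frac{2 Z}{1200 + Z}$ ($g{\left(Z \right)} = \frac{Z + Z}{Z + 3 \left(-20\right)^{2}} = \frac{2 Z}{Z + 3 \cdot 400} = \frac{2 Z}{Z + 1200} = \frac{2 Z}{1200 + Z}$)
$463 \left(-105 + g{\left(12 \right)}\right) - 287 = 463 \left(-105 + 2 \cdot 12 \frac{1}{1200 + 12}\right) - 287 = 463 \left(-105 + 2 \cdot 12 \cdot \frac{1}{1212}\right) - 287 = 463 \left(-105 + \frac{2}{101}\right) - 287 = 463 \left(- \frac{10603}{101}\right) - 287 = - \frac{4909189}{101} - 287 = - \frac{4938176}{101}$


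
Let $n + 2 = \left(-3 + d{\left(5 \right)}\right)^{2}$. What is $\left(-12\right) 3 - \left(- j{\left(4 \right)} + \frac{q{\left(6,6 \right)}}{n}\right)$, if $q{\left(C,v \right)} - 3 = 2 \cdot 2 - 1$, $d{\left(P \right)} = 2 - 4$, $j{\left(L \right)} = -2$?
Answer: $- \frac{880}{23} \approx -38.261$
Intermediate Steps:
$d{\left(P \right)} = -2$ ($d{\left(P \right)} = 2 - 4 = -2$)
$q{\left(C,v \right)} = 6$ ($q{\left(C,v \right)} = 3 + \left(2 \cdot 2 - 1\right) = 3 + \left(4 - 1\right) = 3 + 3 = 6$)
$n = 23$ ($n = -2 + \left(-3 - 2\right)^{2} = -2 + \left(-5\right)^{2} = -2 + 25 = 23$)
$\left(-12\right) 3 - \left(- j{\left(4 \right)} + \frac{q{\left(6,6 \right)}}{n}\right) = \left(-12\right) 3 + \left(\left(0 - 2\right) - \frac{6}{23}\right) = -36 - \left(2 + 6 \cdot \frac{1}{23}\right) = -36 - \frac{52}{23} = - \frac{880}{23}$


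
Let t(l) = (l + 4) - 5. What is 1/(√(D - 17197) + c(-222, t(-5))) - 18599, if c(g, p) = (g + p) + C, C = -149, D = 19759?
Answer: -2595807010/139567 - √2562/139567 ≈ -18599.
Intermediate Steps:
t(l) = -1 + l (t(l) = (4 + l) - 5 = -1 + l)
c(g, p) = -149 + g + p (c(g, p) = (g + p) - 149 = -149 + g + p)
1/(√(D - 17197) + c(-222, t(-5))) - 18599 = 1/(√(19759 - 17197) + (-149 - 222 + (-1 - 5))) - 18599 = 1/(√2562 + (-149 - 222 - 6)) - 18599 = 1/(√2562 - 377) - 18599 = 1/(-377 + √2562) - 18599 = -18599 + 1/(-377 + √2562)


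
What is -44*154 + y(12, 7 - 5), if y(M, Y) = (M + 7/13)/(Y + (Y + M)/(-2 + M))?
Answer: -1496681/221 ≈ -6772.3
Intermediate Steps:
y(M, Y) = (7/13 + M)/(Y + (M + Y)/(-2 + M)) (y(M, Y) = (M + 7*(1/13))/(Y + (M + Y)/(-2 + M)) = (M + 7/13)/(Y + (M + Y)/(-2 + M)) = (7/13 + M)/(Y + (M + Y)/(-2 + M)))
-44*154 + y(12, 7 - 5) = -44*154 + (-14/13 + 12² - 19/13*12)/(12 - (7 - 5) + 12*(7 - 5)) = -6776 + (-14/13 + 144 - 228/13)/(12 - 1*2 + 12*2) = -6776 + (1630/13)/(12 - 2 + 24) = -6776 + (1630/13)/34 = -6776 + (1/34)*(1630/13) = -6776 + 815/221 = -1496681/221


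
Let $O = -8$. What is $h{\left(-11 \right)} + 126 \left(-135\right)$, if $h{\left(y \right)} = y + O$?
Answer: $-17029$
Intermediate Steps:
$h{\left(y \right)} = -8 + y$ ($h{\left(y \right)} = y - 8 = -8 + y$)
$h{\left(-11 \right)} + 126 \left(-135\right) = \left(-8 - 11\right) + 126 \left(-135\right) = -19 - 17010 = -17029$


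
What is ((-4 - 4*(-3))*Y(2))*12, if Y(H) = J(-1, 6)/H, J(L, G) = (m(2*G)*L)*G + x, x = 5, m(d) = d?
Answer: -3216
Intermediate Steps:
J(L, G) = 5 + 2*L*G**2 (J(L, G) = ((2*G)*L)*G + 5 = (2*G*L)*G + 5 = 2*L*G**2 + 5 = 5 + 2*L*G**2)
Y(H) = -67/H (Y(H) = (5 + 2*(-1)*6**2)/H = (5 + 2*(-1)*36)/H = (5 - 72)/H = -67/H)
((-4 - 4*(-3))*Y(2))*12 = ((-4 - 4*(-3))*(-67/2))*12 = ((-4 + 12)*(-67*1/2))*12 = (8*(-67/2))*12 = -268*12 = -3216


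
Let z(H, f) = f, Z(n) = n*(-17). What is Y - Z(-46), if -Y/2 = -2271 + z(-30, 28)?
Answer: 3704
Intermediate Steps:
Z(n) = -17*n
Y = 4486 (Y = -2*(-2271 + 28) = -2*(-2243) = 4486)
Y - Z(-46) = 4486 - (-17)*(-46) = 4486 - 1*782 = 4486 - 782 = 3704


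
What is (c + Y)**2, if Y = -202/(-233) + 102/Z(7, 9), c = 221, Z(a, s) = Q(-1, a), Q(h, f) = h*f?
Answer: 114310933801/2660161 ≈ 42971.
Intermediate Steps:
Q(h, f) = f*h
Z(a, s) = -a (Z(a, s) = a*(-1) = -a)
Y = -22352/1631 (Y = -202/(-233) + 102/((-1*7)) = -202*(-1/233) + 102/(-7) = 202/233 + 102*(-1/7) = 202/233 - 102/7 = -22352/1631 ≈ -13.704)
(c + Y)**2 = (221 - 22352/1631)**2 = (338099/1631)**2 = 114310933801/2660161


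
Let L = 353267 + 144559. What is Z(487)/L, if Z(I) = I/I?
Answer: 1/497826 ≈ 2.0087e-6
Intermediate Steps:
L = 497826
Z(I) = 1
Z(487)/L = 1/497826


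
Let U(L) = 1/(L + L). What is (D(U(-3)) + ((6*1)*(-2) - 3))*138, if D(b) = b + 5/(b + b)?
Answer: -4163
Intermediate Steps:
U(L) = 1/(2*L)
D(b) = b + 5/(2*b)
(D(U(-3)) + ((6*1)*(-2) - 3))*138 = (((1/2)/(-3) + 5/(2*(((1/2)/(-3))))) + ((6*1)*(-2) - 3))*138 = (((1/2)*(-1/3) + 5/(2*(((1/2)*(-1/3))))) + (6*(-2) - 3))*138 = ((-1/6 + 5/(2*(-1/6))) + (-12 - 3))*138 = ((-1/6 + (5/2)*(-6)) - 15)*138 = ((-1/6 - 15) - 15)*138 = (-91/6 - 15)*138 = -181/6*138 = -4163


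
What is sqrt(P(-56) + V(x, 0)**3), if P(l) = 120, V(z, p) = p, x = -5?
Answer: 2*sqrt(30) ≈ 10.954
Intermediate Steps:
sqrt(P(-56) + V(x, 0)**3) = sqrt(120 + 0**3) = sqrt(120 + 0) = sqrt(120) = 2*sqrt(30)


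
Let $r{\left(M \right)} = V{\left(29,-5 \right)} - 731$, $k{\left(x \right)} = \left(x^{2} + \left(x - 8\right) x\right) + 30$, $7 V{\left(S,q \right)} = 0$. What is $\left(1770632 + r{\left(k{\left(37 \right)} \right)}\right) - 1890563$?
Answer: $-120662$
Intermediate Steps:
$V{\left(S,q \right)} = 0$ ($V{\left(S,q \right)} = \frac{1}{7} \cdot 0 = 0$)
$k{\left(x \right)} = 30 + x^{2} + x \left(-8 + x\right)$ ($k{\left(x \right)} = \left(x^{2} + \left(x - 8\right) x\right) + 30 = \left(x^{2} + \left(-8 + x\right) x\right) + 30 = \left(x^{2} + x \left(-8 + x\right)\right) + 30 = 30 + x^{2} + x \left(-8 + x\right)$)
$r{\left(M \right)} = -731$ ($r{\left(M \right)} = 0 - 731 = -731$)
$\left(1770632 + r{\left(k{\left(37 \right)} \right)}\right) - 1890563 = \left(1770632 - 731\right) - 1890563 = 1769901 - 1890563 = -120662$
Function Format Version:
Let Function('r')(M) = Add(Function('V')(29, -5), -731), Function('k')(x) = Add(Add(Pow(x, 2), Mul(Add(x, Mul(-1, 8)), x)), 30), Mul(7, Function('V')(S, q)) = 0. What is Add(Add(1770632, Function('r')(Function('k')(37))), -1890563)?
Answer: -120662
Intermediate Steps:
Function('V')(S, q) = 0 (Function('V')(S, q) = Mul(Rational(1, 7), 0) = 0)
Function('k')(x) = Add(30, Pow(x, 2), Mul(x, Add(-8, x))) (Function('k')(x) = Add(Add(Pow(x, 2), Mul(Add(x, -8), x)), 30) = Add(Add(Pow(x, 2), Mul(Add(-8, x), x)), 30) = Add(Add(Pow(x, 2), Mul(x, Add(-8, x))), 30) = Add(30, Pow(x, 2), Mul(x, Add(-8, x))))
Function('r')(M) = -731 (Function('r')(M) = Add(0, -731) = -731)
Add(Add(1770632, Function('r')(Function('k')(37))), -1890563) = Add(Add(1770632, -731), -1890563) = Add(1769901, -1890563) = -120662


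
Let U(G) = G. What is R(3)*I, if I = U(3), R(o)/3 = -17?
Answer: -153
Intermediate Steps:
R(o) = -51 (R(o) = 3*(-17) = -51)
I = 3
R(3)*I = -51*3 = -153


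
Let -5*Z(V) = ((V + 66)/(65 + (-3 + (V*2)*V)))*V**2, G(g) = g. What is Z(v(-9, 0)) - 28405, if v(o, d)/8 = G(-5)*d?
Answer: -28405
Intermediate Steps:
v(o, d) = -40*d (v(o, d) = 8*(-5*d) = -40*d)
Z(V) = -V**2*(66 + V)/(5*(62 + 2*V**2)) (Z(V) = -(V + 66)/(65 + (-3 + (V*2)*V))*V**2/5 = -(66 + V)/(65 + (-3 + (2*V)*V))*V**2/5 = -(66 + V)/(65 + (-3 + 2*V**2))*V**2/5 = -(66 + V)/(62 + 2*V**2)*V**2/5 = -V**2*(66 + V)/(5*(62 + 2*V**2)))
Z(v(-9, 0)) - 28405 = (-40*0)**2*(-66 - (-40)*0)/(10*(31 + (-40*0)**2)) - 28405 = (1/10)*0**2*(-66 - 1*0)/(31 + 0**2) - 28405 = (1/10)*0*(-66 + 0)/(31 + 0) - 28405 = (1/10)*0*(-66)/31 - 28405 = (1/10)*0*(1/31)*(-66) - 28405 = 0 - 28405 = -28405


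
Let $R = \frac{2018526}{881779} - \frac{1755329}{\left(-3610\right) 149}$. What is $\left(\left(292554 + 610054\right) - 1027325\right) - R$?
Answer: $- \frac{59155919915864701}{474300106310} \approx -1.2472 \cdot 10^{5}$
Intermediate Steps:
$R = \frac{2633557200431}{474300106310}$ ($R = 2018526 \cdot \frac{1}{881779} - \frac{1755329}{-537890} = \frac{2018526}{881779} - - \frac{1755329}{537890} = \frac{2018526}{881779} + \frac{1755329}{537890} = \frac{2633557200431}{474300106310} \approx 5.5525$)
$\left(\left(292554 + 610054\right) - 1027325\right) - R = \left(\left(292554 + 610054\right) - 1027325\right) - \frac{2633557200431}{474300106310} = \left(902608 - 1027325\right) - \frac{2633557200431}{474300106310} = -124717 - \frac{2633557200431}{474300106310} = - \frac{59155919915864701}{474300106310}$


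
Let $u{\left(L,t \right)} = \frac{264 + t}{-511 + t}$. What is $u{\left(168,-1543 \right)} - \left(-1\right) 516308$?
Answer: $\frac{1060497911}{2054} \approx 5.1631 \cdot 10^{5}$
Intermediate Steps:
$u{\left(L,t \right)} = \frac{264 + t}{-511 + t}$
$u{\left(168,-1543 \right)} - \left(-1\right) 516308 = \frac{264 - 1543}{-511 - 1543} - \left(-1\right) 516308 = \frac{1}{-2054} \left(-1279\right) - -516308 = \left(- \frac{1}{2054}\right) \left(-1279\right) + 516308 = \frac{1279}{2054} + 516308 = \frac{1060497911}{2054}$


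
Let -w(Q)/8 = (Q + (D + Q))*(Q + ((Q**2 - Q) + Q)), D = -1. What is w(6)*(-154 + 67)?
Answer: 321552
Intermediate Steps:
w(Q) = -8*(-1 + 2*Q)*(Q + Q**2) (w(Q) = -8*(Q + (-1 + Q))*(Q + ((Q**2 - Q) + Q)) = -8*(-1 + 2*Q)*(Q + Q**2))
w(6)*(-154 + 67) = (8*6*(1 - 1*6 - 2*6**2))*(-154 + 67) = (8*6*(1 - 6 - 2*36))*(-87) = (8*6*(1 - 6 - 72))*(-87) = (8*6*(-77))*(-87) = -3696*(-87) = 321552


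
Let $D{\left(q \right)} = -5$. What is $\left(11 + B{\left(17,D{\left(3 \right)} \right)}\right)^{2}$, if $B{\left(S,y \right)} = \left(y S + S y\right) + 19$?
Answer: $19600$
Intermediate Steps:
$B{\left(S,y \right)} = 19 + 2 S y$ ($B{\left(S,y \right)} = \left(S y + S y\right) + 19 = 2 S y + 19 = 19 + 2 S y$)
$\left(11 + B{\left(17,D{\left(3 \right)} \right)}\right)^{2} = \left(11 + \left(19 + 2 \cdot 17 \left(-5\right)\right)\right)^{2} = \left(11 + \left(19 - 170\right)\right)^{2} = \left(11 - 151\right)^{2} = \left(-140\right)^{2} = 19600$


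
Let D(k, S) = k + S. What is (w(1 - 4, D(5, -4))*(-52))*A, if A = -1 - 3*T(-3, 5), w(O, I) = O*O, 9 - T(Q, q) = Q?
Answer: 17316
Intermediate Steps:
D(k, S) = S + k
T(Q, q) = 9 - Q
w(O, I) = O²
A = -37 (A = -1 - 3*(9 - 1*(-3)) = -1 - 3*(9 + 3) = -1 - 3*12 = -1 - 36 = -37)
(w(1 - 4, D(5, -4))*(-52))*A = ((1 - 4)²*(-52))*(-37) = ((-3)²*(-52))*(-37) = (9*(-52))*(-37) = -468*(-37) = 17316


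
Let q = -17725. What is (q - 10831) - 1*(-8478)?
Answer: -20078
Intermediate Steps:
(q - 10831) - 1*(-8478) = (-17725 - 10831) - 1*(-8478) = -28556 + 8478 = -20078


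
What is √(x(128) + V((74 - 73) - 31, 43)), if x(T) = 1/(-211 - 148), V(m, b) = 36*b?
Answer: √199507429/359 ≈ 39.345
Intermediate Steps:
x(T) = -1/359 (x(T) = 1/(-359) = -1/359)
√(x(128) + V((74 - 73) - 31, 43)) = √(-1/359 + 36*43) = √(-1/359 + 1548) = √(555731/359) = √199507429/359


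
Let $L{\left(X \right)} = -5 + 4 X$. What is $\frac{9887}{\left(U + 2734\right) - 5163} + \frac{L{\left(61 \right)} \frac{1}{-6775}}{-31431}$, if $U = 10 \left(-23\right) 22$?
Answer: $- \frac{2105385672304}{1594745292225} \approx -1.3202$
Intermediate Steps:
$U = -5060$ ($U = \left(-230\right) 22 = -5060$)
$\frac{9887}{\left(U + 2734\right) - 5163} + \frac{L{\left(61 \right)} \frac{1}{-6775}}{-31431} = \frac{9887}{\left(-5060 + 2734\right) - 5163} + \frac{\left(-5 + 4 \cdot 61\right) \frac{1}{-6775}}{-31431} = \frac{9887}{-2326 - 5163} + \left(-5 + 244\right) \left(- \frac{1}{6775}\right) \left(- \frac{1}{31431}\right) = \frac{9887}{-7489} + 239 \left(- \frac{1}{6775}\right) \left(- \frac{1}{31431}\right) = 9887 \left(- \frac{1}{7489}\right) - - \frac{239}{212945025} = - \frac{9887}{7489} + \frac{239}{212945025} = - \frac{2105385672304}{1594745292225}$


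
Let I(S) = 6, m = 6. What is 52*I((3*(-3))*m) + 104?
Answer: 416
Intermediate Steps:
52*I((3*(-3))*m) + 104 = 52*6 + 104 = 312 + 104 = 416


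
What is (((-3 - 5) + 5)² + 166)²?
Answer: 30625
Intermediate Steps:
(((-3 - 5) + 5)² + 166)² = ((-8 + 5)² + 166)² = ((-3)² + 166)² = (9 + 166)² = 175² = 30625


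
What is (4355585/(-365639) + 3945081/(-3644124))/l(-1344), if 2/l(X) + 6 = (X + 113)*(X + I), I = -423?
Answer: -12554193237353120043/888289236824 ≈ -1.4133e+7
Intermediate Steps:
l(X) = 2/(-6 + (-423 + X)*(113 + X)) (l(X) = 2/(-6 + (X + 113)*(X - 423)) = 2/(-6 + (113 + X)*(-423 + X)) = 2/(-6 + (-423 + X)*(113 + X)))
(4355585/(-365639) + 3945081/(-3644124))/l(-1344) = (4355585/(-365639) + 3945081/(-3644124))/((2/(-47805 + (-1344)² - 310*(-1344)))) = (4355585*(-1/365639) + 3945081*(-1/3644124))/((2/(-47805 + 1806336 + 416640))) = (-4355585/365639 - 1315027/1214708)/((2/2175171)) = -5771589101433/(444144618412*(2*(1/2175171))) = -5771589101433/(444144618412*2/2175171) = -5771589101433/444144618412*2175171/2 = -12554193237353120043/888289236824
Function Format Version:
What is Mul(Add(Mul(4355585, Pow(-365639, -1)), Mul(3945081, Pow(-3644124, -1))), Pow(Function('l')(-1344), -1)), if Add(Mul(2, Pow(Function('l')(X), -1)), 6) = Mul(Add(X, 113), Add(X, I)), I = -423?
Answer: Rational(-12554193237353120043, 888289236824) ≈ -1.4133e+7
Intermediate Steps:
Function('l')(X) = Mul(2, Pow(Add(-6, Mul(Add(-423, X), Add(113, X))), -1)) (Function('l')(X) = Mul(2, Pow(Add(-6, Mul(Add(X, 113), Add(X, -423))), -1)) = Mul(2, Pow(Add(-6, Mul(Add(113, X), Add(-423, X))), -1)) = Mul(2, Pow(Add(-6, Mul(Add(-423, X), Add(113, X))), -1)))
Mul(Add(Mul(4355585, Pow(-365639, -1)), Mul(3945081, Pow(-3644124, -1))), Pow(Function('l')(-1344), -1)) = Mul(Add(Mul(4355585, Pow(-365639, -1)), Mul(3945081, Pow(-3644124, -1))), Pow(Mul(2, Pow(Add(-47805, Pow(-1344, 2), Mul(-310, -1344)), -1)), -1)) = Mul(Add(Mul(4355585, Rational(-1, 365639)), Mul(3945081, Rational(-1, 3644124))), Pow(Mul(2, Pow(Add(-47805, 1806336, 416640), -1)), -1)) = Mul(Add(Rational(-4355585, 365639), Rational(-1315027, 1214708)), Pow(Mul(2, Pow(2175171, -1)), -1)) = Mul(Rational(-5771589101433, 444144618412), Pow(Mul(2, Rational(1, 2175171)), -1)) = Mul(Rational(-5771589101433, 444144618412), Pow(Rational(2, 2175171), -1)) = Mul(Rational(-5771589101433, 444144618412), Rational(2175171, 2)) = Rational(-12554193237353120043, 888289236824)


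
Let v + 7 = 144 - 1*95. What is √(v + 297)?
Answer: √339 ≈ 18.412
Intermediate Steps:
v = 42 (v = -7 + (144 - 1*95) = -7 + (144 - 95) = -7 + 49 = 42)
√(v + 297) = √(42 + 297) = √339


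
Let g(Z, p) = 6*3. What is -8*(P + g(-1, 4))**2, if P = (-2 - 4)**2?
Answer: -23328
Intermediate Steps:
g(Z, p) = 18
P = 36 (P = (-6)**2 = 36)
-8*(P + g(-1, 4))**2 = -8*(36 + 18)**2 = -8*54**2 = -8*2916 = -23328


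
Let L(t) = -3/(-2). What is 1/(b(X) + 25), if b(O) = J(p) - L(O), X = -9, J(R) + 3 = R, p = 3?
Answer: 2/47 ≈ 0.042553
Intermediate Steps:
L(t) = 3/2 (L(t) = -3*(-½) = 3/2)
J(R) = -3 + R
b(O) = -3/2 (b(O) = (-3 + 3) - 1*3/2 = 0 - 3/2 = -3/2)
1/(b(X) + 25) = 1/(-3/2 + 25) = 1/(47/2) = 2/47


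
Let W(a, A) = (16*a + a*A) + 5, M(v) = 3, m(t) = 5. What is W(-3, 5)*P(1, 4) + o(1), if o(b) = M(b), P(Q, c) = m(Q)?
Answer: -287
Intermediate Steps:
P(Q, c) = 5
W(a, A) = 5 + 16*a + A*a (W(a, A) = (16*a + A*a) + 5 = 5 + 16*a + A*a)
o(b) = 3
W(-3, 5)*P(1, 4) + o(1) = (5 + 16*(-3) + 5*(-3))*5 + 3 = (5 - 48 - 15)*5 + 3 = -58*5 + 3 = -290 + 3 = -287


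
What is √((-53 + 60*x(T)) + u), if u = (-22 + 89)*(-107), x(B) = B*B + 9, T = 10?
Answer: I*√682 ≈ 26.115*I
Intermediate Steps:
x(B) = 9 + B² (x(B) = B² + 9 = 9 + B²)
u = -7169 (u = 67*(-107) = -7169)
√((-53 + 60*x(T)) + u) = √((-53 + 60*(9 + 10²)) - 7169) = √((-53 + 60*(9 + 100)) - 7169) = √((-53 + 60*109) - 7169) = √((-53 + 6540) - 7169) = √(6487 - 7169) = √(-682) = I*√682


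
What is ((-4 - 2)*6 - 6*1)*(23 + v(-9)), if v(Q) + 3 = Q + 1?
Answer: -504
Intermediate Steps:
v(Q) = -2 + Q (v(Q) = -3 + (Q + 1) = -3 + (1 + Q) = -2 + Q)
((-4 - 2)*6 - 6*1)*(23 + v(-9)) = ((-4 - 2)*6 - 6*1)*(23 + (-2 - 9)) = (-6*6 - 6)*(23 - 11) = (-36 - 6)*12 = -42*12 = -504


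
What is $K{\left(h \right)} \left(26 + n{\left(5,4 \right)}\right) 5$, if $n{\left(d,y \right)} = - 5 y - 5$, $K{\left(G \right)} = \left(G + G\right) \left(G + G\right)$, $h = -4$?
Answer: $320$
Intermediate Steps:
$K{\left(G \right)} = 4 G^{2}$ ($K{\left(G \right)} = 2 G 2 G = 4 G^{2}$)
$n{\left(d,y \right)} = -5 - 5 y$
$K{\left(h \right)} \left(26 + n{\left(5,4 \right)}\right) 5 = 4 \left(-4\right)^{2} \left(26 - 25\right) 5 = 4 \cdot 16 \left(26 - 25\right) 5 = 64 \left(26 - 25\right) 5 = 64 \cdot 1 \cdot 5 = 64 \cdot 5 = 320$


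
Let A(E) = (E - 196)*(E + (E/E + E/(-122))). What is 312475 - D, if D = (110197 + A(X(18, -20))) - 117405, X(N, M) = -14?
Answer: 19335603/61 ≈ 3.1698e+5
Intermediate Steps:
A(E) = (1 + 121*E/122)*(-196 + E) (A(E) = (-196 + E)*(E + (1 + E*(-1/122))) = (-196 + E)*(E + (1 - E/122)) = (-196 + E)*(1 + 121*E/122) = (1 + 121*E/122)*(-196 + E))
D = -274628/61 (D = (110197 + (-196 - 11797/61*(-14) + (121/122)*(-14)²)) - 117405 = (110197 + (-196 + 165158/61 + (121/122)*196)) - 117405 = (110197 + (-196 + 165158/61 + 11858/61)) - 117405 = (110197 + 165060/61) - 117405 = 6887077/61 - 117405 = -274628/61 ≈ -4502.1)
312475 - D = 312475 - 1*(-274628/61) = 312475 + 274628/61 = 19335603/61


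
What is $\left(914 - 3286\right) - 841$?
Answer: $-3213$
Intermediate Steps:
$\left(914 - 3286\right) - 841 = -2372 - 841 = -3213$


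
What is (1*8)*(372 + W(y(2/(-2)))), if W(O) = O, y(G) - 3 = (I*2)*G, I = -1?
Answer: 3016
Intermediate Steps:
y(G) = 3 - 2*G (y(G) = 3 + (-1*2)*G = 3 - 2*G)
(1*8)*(372 + W(y(2/(-2)))) = (1*8)*(372 + (3 - 4/(-2))) = 8*(372 + (3 - 4*(-1)/2)) = 8*(372 + (3 - 2*(-1))) = 8*(372 + (3 + 2)) = 8*(372 + 5) = 8*377 = 3016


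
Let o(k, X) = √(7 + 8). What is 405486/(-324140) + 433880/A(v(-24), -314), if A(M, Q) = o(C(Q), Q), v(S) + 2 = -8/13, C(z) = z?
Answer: -202743/162070 + 86776*√15/3 ≈ 1.1203e+5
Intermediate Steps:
v(S) = -34/13 (v(S) = -2 - 8/13 = -34/13)
o(k, X) = √15
A(M, Q) = √15
405486/(-324140) + 433880/A(v(-24), -314) = 405486/(-324140) + 433880/(√15) = 405486*(-1/324140) + 433880*(√15/15) = -202743/162070 + 86776*√15/3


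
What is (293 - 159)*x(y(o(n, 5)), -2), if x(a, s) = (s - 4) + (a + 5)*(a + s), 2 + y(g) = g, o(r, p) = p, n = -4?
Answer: 268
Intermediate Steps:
y(g) = -2 + g
x(a, s) = -4 + s + (5 + a)*(a + s) (x(a, s) = (-4 + s) + (5 + a)*(a + s) = -4 + s + (5 + a)*(a + s))
(293 - 159)*x(y(o(n, 5)), -2) = (293 - 159)*(-4 + (-2 + 5)² + 5*(-2 + 5) + 6*(-2) + (-2 + 5)*(-2)) = 134*(-4 + 3² + 5*3 - 12 + 3*(-2)) = 134*(-4 + 9 + 15 - 12 - 6) = 134*2 = 268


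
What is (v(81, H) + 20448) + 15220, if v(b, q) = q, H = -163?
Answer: 35505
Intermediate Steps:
(v(81, H) + 20448) + 15220 = (-163 + 20448) + 15220 = 20285 + 15220 = 35505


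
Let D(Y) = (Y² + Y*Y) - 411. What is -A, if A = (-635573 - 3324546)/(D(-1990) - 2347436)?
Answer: 3960119/5572353 ≈ 0.71067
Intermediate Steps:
D(Y) = -411 + 2*Y² (D(Y) = (Y² + Y²) - 411 = 2*Y² - 411 = -411 + 2*Y²)
A = -3960119/5572353 (A = (-635573 - 3324546)/((-411 + 2*(-1990)²) - 2347436) = -3960119/((-411 + 2*3960100) - 2347436) = -3960119/((-411 + 7920200) - 2347436) = -3960119/(7919789 - 2347436) = -3960119/5572353 ≈ -0.71067)
-A = -1*(-3960119/5572353) = 3960119/5572353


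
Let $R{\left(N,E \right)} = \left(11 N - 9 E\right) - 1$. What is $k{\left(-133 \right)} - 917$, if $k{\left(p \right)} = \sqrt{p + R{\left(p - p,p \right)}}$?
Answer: $-917 + \sqrt{1063} \approx -884.4$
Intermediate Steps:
$R{\left(N,E \right)} = -1 - 9 E + 11 N$ ($R{\left(N,E \right)} = \left(- 9 E + 11 N\right) - 1 = -1 - 9 E + 11 N$)
$k{\left(p \right)} = \sqrt{-1 - 8 p}$ ($k{\left(p \right)} = \sqrt{p - \left(1 - 11 \left(p - p\right) + 9 p\right)} = \sqrt{p - \left(1 + 9 p\right)} = \sqrt{-1 - 8 p}$)
$k{\left(-133 \right)} - 917 = \sqrt{-1 - -1064} - 917 = \sqrt{-1 + 1064} - 917 = \sqrt{1063} - 917 = -917 + \sqrt{1063}$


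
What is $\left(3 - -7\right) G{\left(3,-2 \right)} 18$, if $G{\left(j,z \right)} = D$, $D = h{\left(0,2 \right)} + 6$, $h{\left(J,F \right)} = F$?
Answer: $1440$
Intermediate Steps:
$D = 8$ ($D = 2 + 6 = 8$)
$G{\left(j,z \right)} = 8$
$\left(3 - -7\right) G{\left(3,-2 \right)} 18 = \left(3 - -7\right) 8 \cdot 18 = \left(3 + 7\right) 8 \cdot 18 = 10 \cdot 8 \cdot 18 = 80 \cdot 18 = 1440$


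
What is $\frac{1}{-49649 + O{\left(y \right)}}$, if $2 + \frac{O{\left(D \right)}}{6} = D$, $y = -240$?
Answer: $- \frac{1}{51101} \approx -1.9569 \cdot 10^{-5}$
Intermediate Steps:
$O{\left(D \right)} = -12 + 6 D$
$\frac{1}{-49649 + O{\left(y \right)}} = \frac{1}{-49649 + \left(-12 + 6 \left(-240\right)\right)} = \frac{1}{-49649 - 1452} = \frac{1}{-51101} = - \frac{1}{51101}$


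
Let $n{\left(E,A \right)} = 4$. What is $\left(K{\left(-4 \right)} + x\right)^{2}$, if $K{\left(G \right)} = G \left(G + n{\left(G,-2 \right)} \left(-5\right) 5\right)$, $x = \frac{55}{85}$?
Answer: $\frac{50168889}{289} \approx 1.7359 \cdot 10^{5}$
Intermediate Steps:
$x = \frac{11}{17}$ ($x = 55 \cdot \frac{1}{85} = \frac{11}{17} \approx 0.64706$)
$K{\left(G \right)} = G \left(-100 + G\right)$ ($K{\left(G \right)} = G \left(G + 4 \left(-5\right) 5\right) = G \left(G - 100\right) = G \left(-100 + G\right)$)
$\left(K{\left(-4 \right)} + x\right)^{2} = \left(- 4 \left(-100 - 4\right) + \frac{11}{17}\right)^{2} = \left(\left(-4\right) \left(-104\right) + \frac{11}{17}\right)^{2} = \left(416 + \frac{11}{17}\right)^{2} = \left(\frac{7083}{17}\right)^{2} = \frac{50168889}{289}$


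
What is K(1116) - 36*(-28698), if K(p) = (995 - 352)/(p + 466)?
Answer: 1634409139/1582 ≈ 1.0331e+6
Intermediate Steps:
K(p) = 643/(466 + p)
K(1116) - 36*(-28698) = 643/(466 + 1116) - 36*(-28698) = 643/1582 - 1*(-1033128) = 643*(1/1582) + 1033128 = 643/1582 + 1033128 = 1634409139/1582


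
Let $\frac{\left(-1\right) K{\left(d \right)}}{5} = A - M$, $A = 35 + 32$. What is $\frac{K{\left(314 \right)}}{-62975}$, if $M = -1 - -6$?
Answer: $\frac{62}{12595} \approx 0.0049226$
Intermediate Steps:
$M = 5$ ($M = -1 + 6 = 5$)
$A = 67$
$K{\left(d \right)} = -310$ ($K{\left(d \right)} = - 5 \left(67 - 5\right) = \left(-5\right) 62 = -310$)
$\frac{K{\left(314 \right)}}{-62975} = - \frac{310}{-62975} = \left(-310\right) \left(- \frac{1}{62975}\right) = \frac{62}{12595}$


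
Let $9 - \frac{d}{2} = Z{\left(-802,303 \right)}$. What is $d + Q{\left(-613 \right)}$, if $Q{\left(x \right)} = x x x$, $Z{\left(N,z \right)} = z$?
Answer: $-230346985$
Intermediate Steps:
$d = -588$ ($d = 18 - 606 = -588$)
$Q{\left(x \right)} = x^{3}$ ($Q{\left(x \right)} = x^{2} x = x^{3}$)
$d + Q{\left(-613 \right)} = -588 + \left(-613\right)^{3} = -588 - 230346397 = -230346985$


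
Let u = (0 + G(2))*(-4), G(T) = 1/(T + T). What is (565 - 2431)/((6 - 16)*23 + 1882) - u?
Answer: -107/826 ≈ -0.12954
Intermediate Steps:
G(T) = 1/(2*T)
u = -1 (u = (0 + (½)/2)*(-4) = (0 + (½)*(½))*(-4) = (0 + ¼)*(-4) = (¼)*(-4) = -1)
(565 - 2431)/((6 - 16)*23 + 1882) - u = (565 - 2431)/((6 - 16)*23 + 1882) - 1*(-1) = -1866/(-10*23 + 1882) + 1 = -1866/(-230 + 1882) + 1 = -1866/1652 + 1 = -1866*1/1652 + 1 = -933/826 + 1 = -107/826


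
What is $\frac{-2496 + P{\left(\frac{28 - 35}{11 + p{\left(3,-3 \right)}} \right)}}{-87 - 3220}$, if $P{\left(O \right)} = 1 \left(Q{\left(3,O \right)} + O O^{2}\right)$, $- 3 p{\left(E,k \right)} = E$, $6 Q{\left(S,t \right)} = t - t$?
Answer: $\frac{2496343}{3307000} \approx 0.75487$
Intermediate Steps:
$Q{\left(S,t \right)} = 0$ ($Q{\left(S,t \right)} = \frac{t - t}{6} = \frac{1}{6} \cdot 0 = 0$)
$p{\left(E,k \right)} = - \frac{E}{3}$
$P{\left(O \right)} = O^{3}$ ($P{\left(O \right)} = 1 \left(0 + O O^{2}\right) = 1 \left(0 + O^{3}\right) = 1 O^{3} = O^{3}$)
$\frac{-2496 + P{\left(\frac{28 - 35}{11 + p{\left(3,-3 \right)}} \right)}}{-87 - 3220} = \frac{-2496 + \left(\frac{28 - 35}{11 - 1}\right)^{3}}{-87 - 3220} = \frac{-2496 + \left(- \frac{7}{11 - 1}\right)^{3}}{-3307} = \left(-2496 + \left(- \frac{7}{10}\right)^{3}\right) \left(- \frac{1}{3307}\right) = \left(-2496 - \frac{343}{1000}\right) \left(- \frac{1}{3307}\right) = \left(- \frac{2496343}{1000}\right) \left(- \frac{1}{3307}\right) = \frac{2496343}{3307000}$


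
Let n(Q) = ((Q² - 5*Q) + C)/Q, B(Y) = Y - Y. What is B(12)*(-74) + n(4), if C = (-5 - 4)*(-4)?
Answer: 8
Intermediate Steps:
B(Y) = 0
C = 36 (C = -9*(-4) = 36)
n(Q) = (36 + Q² - 5*Q)/Q (n(Q) = ((Q² - 5*Q) + 36)/Q = (36 + Q² - 5*Q)/Q)
B(12)*(-74) + n(4) = 0*(-74) + (-5 + 4 + 36/4) = 0 + (-5 + 4 + 36*(¼)) = 0 + (-5 + 4 + 9) = 0 + 8 = 8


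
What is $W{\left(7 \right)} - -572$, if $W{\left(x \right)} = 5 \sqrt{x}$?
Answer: $572 + 5 \sqrt{7} \approx 585.23$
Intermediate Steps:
$W{\left(7 \right)} - -572 = 5 \sqrt{7} - -572 = 5 \sqrt{7} + 572 = 572 + 5 \sqrt{7}$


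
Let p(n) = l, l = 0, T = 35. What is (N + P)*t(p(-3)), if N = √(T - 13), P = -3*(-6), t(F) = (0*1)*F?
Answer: 0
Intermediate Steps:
p(n) = 0
t(F) = 0 (t(F) = 0*F = 0)
P = 18
N = √22 (N = √(35 - 13) = √22 ≈ 4.6904)
(N + P)*t(p(-3)) = (√22 + 18)*0 = (18 + √22)*0 = 0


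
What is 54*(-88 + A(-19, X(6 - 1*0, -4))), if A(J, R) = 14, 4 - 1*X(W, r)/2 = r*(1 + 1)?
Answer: -3996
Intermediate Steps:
X(W, r) = 8 - 4*r (X(W, r) = 8 - 2*r*(1 + 1) = 8 - 2*r*2 = 8 - 4*r)
54*(-88 + A(-19, X(6 - 1*0, -4))) = 54*(-88 + 14) = 54*(-74) = -3996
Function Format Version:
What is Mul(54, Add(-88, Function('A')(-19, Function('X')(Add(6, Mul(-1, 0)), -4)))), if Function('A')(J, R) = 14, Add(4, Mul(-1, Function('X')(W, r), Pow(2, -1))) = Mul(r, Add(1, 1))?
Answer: -3996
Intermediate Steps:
Function('X')(W, r) = Add(8, Mul(-4, r)) (Function('X')(W, r) = Add(8, Mul(-2, Mul(r, Add(1, 1)))) = Add(8, Mul(-2, Mul(r, 2))) = Add(8, Mul(-2, Mul(2, r))) = Add(8, Mul(-4, r)))
Mul(54, Add(-88, Function('A')(-19, Function('X')(Add(6, Mul(-1, 0)), -4)))) = Mul(54, Add(-88, 14)) = Mul(54, -74) = -3996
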